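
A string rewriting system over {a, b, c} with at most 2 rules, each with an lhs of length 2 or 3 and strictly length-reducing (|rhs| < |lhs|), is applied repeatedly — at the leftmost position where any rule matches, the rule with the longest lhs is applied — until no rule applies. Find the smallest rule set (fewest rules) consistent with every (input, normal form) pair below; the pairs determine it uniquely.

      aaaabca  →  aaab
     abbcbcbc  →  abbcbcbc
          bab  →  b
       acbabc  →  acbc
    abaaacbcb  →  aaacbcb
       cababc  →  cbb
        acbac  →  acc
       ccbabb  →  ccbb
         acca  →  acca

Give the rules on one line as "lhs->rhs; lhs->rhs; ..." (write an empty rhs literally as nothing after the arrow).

abc->bb; ba->

  | aaaabca => aaabba => aaab
  | abbcbcbc
  | bab => b
  | acbabc => acbc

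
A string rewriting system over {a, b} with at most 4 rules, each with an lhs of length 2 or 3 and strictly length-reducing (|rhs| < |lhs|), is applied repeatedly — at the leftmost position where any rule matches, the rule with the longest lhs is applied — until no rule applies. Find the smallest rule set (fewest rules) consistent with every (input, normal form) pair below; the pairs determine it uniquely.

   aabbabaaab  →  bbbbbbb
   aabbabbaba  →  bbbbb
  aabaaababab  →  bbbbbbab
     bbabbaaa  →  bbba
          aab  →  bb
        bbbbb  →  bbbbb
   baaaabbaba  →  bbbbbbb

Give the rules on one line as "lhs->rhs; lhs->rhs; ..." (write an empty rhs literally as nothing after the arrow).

  | aabbabaaab => bbbabaaab => bbbbbaab => bbbbbbb
  | aabbabbaba => bbbabbaba => bbbaba => bbbbb
  | aabaaababab => bbaaababab => bbbababab => bbbbbbab
  | bbabbaaa => bbaaa => bbba

aa->b; aba->bb; abb->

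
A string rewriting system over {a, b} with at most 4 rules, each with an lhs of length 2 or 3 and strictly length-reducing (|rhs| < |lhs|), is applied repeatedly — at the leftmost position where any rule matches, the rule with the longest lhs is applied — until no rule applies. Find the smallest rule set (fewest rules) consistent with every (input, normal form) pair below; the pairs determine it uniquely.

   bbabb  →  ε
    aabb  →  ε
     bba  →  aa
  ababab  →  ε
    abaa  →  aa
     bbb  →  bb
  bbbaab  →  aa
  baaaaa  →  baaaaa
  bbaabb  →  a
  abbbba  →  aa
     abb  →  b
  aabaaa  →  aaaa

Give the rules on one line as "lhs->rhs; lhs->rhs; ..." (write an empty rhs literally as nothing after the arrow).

ab->; bba->aa; bbb->bb

  | bbabb => aabb => ab => ε
  | aabb => ab => ε
  | bba => aa
  | ababab => abab => ab => ε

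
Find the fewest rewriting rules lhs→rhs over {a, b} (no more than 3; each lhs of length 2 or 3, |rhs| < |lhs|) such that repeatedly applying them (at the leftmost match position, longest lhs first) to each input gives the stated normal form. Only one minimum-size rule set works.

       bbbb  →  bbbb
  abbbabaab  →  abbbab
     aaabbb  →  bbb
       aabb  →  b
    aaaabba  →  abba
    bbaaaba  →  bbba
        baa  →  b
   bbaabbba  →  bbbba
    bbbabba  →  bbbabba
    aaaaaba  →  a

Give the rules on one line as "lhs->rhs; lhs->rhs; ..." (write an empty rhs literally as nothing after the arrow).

  | bbbb
  | abbbabaab => abbbab
  | aaabbb => bbb
  | aabb => b

aa->; aaa->; aab->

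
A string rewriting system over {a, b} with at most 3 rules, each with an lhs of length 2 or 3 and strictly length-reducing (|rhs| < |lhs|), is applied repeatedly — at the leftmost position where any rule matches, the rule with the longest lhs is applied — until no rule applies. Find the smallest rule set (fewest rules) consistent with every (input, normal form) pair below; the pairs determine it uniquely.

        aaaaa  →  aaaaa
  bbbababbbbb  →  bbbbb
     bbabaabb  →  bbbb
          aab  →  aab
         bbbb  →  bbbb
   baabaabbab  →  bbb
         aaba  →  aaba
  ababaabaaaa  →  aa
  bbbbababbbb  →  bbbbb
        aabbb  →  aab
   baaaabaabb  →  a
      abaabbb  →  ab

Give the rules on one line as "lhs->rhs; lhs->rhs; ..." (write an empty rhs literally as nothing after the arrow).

abb->a; baa->bb; bba->

  | aaaaa
  | bbbababbbbb => bbabbbbb => bbbbb
  | bbabaabb => baabb => bbbb
  | aab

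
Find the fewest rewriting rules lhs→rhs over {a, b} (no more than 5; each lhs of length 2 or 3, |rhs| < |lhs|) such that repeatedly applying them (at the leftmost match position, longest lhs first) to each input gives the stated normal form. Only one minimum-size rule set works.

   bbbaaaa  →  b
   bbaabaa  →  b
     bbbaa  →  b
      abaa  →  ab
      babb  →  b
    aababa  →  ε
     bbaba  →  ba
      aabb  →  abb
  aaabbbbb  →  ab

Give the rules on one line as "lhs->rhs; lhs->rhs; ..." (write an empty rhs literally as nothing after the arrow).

  | bbbaaaa => baaaa => baa => b
  | bbaabaa => bbabaa => baa => b
  | bbbaa => baa => b
  | abaa => ab

aa->; aab->ab; bab->; bbb->b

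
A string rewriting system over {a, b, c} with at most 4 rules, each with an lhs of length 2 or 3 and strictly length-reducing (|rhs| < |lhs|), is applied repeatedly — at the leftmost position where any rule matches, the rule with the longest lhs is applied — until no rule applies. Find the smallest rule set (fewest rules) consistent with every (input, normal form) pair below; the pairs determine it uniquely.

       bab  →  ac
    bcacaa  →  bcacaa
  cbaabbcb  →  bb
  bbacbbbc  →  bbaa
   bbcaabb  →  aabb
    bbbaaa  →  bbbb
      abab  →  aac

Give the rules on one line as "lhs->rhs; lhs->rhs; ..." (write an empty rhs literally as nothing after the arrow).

  | bab => ac
  | bcacaa
  | cbaabbcb => aaabbcb => bbbcb => bb
  | bbacbbbc => bbaabbc => bbaa

aaa->b; bab->ac; bbc->; cb->a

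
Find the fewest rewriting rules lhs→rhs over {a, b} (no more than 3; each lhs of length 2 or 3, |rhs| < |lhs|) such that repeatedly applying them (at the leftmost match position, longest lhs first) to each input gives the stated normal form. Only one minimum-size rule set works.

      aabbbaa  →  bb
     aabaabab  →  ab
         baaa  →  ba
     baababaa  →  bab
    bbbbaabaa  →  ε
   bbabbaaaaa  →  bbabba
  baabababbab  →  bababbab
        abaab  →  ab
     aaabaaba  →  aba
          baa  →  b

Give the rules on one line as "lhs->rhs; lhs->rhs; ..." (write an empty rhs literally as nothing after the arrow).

  | aabbbaa => bbaa => bb
  | aabaabab => aabab => ab
  | baaa => ba
  | baababaa => babaa => bab

aa->; aab->; bbb->aa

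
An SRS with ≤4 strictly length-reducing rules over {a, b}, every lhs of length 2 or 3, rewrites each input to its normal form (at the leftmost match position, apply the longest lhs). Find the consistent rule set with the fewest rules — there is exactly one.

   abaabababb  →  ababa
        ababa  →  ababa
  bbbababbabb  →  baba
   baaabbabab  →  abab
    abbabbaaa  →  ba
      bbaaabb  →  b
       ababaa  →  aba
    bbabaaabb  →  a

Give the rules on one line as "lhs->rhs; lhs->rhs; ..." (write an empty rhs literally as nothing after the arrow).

aa->b; baa->; bb->; bba->

  | abaabababb => abababb => ababa
  | ababa
  | bbbababbabb => bababbabb => bababb => baba
  | baaabbabab => abbabab => abab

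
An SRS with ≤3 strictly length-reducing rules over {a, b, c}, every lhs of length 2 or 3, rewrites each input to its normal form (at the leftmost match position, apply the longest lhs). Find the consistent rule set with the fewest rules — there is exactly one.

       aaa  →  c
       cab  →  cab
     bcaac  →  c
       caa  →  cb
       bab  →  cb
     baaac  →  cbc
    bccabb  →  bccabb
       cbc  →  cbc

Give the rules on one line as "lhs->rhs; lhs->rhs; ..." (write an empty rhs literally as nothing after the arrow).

  | aaa => ba => c
  | cab
  | bcaac => bcbc => c
  | caa => cb

aa->b; ba->c; bcb->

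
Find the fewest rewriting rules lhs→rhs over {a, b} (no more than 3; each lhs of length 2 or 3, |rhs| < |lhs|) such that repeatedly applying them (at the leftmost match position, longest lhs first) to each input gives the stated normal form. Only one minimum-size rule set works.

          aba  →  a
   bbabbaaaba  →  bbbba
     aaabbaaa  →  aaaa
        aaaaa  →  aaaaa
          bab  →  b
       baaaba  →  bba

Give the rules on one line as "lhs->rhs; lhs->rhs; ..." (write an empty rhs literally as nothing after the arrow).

  | aba => a
  | bbabbaaaba => bbbaaaba => bbbbaba => bbbba
  | aaabbaaa => aabaaa => aaaa
  | aaaaa

ab->; baa->bb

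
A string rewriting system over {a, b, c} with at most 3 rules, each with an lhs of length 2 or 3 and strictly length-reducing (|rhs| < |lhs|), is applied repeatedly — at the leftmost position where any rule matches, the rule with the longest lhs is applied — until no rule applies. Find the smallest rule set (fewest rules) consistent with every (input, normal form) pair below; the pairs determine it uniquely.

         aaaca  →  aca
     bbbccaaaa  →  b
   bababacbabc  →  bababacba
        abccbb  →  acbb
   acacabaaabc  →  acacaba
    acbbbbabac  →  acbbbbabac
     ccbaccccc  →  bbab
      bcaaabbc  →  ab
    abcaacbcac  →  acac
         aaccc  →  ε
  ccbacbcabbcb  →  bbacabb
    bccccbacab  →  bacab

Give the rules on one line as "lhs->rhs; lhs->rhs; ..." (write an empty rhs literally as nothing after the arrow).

  | aaaca => aca
  | bbbccaaaa => bbcaaaa => baaaa => baa => b
  | bababacbabc => bababacba
  | abccbb => acbb

aa->; bc->; cc->b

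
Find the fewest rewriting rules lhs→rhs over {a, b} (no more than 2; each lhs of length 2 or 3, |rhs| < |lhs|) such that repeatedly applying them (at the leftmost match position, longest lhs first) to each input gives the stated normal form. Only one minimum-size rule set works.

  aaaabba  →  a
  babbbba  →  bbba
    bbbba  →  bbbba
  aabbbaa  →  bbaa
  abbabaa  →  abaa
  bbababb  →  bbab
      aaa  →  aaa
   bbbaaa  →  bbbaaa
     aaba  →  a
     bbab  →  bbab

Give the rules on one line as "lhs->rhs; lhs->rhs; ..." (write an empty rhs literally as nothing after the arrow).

aab->; abb->

  | aaaabba => aaba => a
  | babbbba => bbba
  | bbbba
  | aabbbaa => bbaa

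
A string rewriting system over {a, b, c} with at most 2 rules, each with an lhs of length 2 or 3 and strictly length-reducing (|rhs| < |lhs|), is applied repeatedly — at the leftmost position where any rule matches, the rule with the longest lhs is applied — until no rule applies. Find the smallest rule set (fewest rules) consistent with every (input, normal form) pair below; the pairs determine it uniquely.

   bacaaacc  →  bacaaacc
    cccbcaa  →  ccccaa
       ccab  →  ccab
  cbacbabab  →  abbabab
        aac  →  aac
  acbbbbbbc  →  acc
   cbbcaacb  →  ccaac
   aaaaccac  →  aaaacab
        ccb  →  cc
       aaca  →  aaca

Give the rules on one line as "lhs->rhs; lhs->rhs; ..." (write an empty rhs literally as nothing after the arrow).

  | bacaaacc
  | cccbcaa => ccccaa
  | ccab
  | cbacbabab => cacbabab => abbabab

cac->ab; cb->c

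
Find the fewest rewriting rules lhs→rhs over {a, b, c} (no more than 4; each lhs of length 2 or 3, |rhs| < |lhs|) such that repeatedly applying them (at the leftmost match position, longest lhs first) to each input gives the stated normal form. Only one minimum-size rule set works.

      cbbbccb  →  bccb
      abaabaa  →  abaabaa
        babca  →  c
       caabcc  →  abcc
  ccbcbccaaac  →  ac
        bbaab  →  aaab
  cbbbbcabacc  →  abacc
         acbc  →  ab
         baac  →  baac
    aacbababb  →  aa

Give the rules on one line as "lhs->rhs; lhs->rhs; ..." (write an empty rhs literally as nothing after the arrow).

bab->c; bb->a; ca->; cbc->b

  | cbbbccb => cabccb => bccb
  | abaabaa
  | babca => cca => c
  | caabcc => abcc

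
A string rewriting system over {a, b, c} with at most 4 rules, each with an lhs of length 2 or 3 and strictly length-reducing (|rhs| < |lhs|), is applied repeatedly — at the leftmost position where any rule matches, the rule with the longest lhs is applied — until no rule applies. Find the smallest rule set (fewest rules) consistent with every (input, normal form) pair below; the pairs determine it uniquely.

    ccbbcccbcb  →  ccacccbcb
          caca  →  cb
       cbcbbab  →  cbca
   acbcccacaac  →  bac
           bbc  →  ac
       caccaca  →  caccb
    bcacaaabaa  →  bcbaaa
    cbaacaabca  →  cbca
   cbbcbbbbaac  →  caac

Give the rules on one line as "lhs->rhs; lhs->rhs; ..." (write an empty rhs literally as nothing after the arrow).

ab->; aca->b; bb->a; bcc->aa

  | ccbbcccbcb => ccacccbcb
  | caca => cb
  | cbcbbab => cbcaab => cbca
  | acbcccacaac => acaacacaac => bacacaac => bbcaac => acaac => bac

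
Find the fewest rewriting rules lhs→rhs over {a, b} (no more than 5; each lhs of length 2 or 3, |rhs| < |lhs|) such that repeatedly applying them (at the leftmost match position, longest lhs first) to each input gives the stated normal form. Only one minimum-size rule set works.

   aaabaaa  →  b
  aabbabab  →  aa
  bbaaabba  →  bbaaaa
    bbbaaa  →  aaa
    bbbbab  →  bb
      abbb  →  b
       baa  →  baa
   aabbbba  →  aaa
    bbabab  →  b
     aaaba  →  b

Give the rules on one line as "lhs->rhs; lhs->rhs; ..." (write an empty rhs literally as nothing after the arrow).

ab->b; aba->b; abb->a; bbb->

  | aaabaaa => aabaa => aba => b
  | aabbabab => aaabab => aabb => aa
  | bbaaabba => bbaaaa
  | bbbaaa => aaa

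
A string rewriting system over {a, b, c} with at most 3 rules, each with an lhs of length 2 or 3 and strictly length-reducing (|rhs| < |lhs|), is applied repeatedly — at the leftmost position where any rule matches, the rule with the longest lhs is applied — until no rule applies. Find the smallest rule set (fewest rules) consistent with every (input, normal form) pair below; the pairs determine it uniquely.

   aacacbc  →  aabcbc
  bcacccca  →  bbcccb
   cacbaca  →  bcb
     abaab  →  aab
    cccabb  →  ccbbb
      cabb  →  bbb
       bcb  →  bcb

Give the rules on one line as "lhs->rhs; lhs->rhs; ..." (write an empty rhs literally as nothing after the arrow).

ba->; ca->b

  | aacacbc => aabcbc
  | bcacccca => bbcccca => bbcccb
  | cacbaca => bcbaca => bcca => bcb
  | abaab => aab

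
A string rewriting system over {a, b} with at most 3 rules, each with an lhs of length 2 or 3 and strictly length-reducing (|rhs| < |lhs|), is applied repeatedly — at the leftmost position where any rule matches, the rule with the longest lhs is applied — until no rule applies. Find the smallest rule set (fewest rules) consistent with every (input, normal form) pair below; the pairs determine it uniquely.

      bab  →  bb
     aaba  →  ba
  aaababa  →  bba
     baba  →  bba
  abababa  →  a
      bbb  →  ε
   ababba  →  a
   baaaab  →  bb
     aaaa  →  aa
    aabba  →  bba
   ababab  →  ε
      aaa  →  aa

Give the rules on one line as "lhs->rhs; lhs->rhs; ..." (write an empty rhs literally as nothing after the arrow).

  | bab => bb
  | aaba => aba => ba
  | aaababa => aababa => ababa => baba => bba
  | baba => bba

aaa->aa; ab->b; bbb->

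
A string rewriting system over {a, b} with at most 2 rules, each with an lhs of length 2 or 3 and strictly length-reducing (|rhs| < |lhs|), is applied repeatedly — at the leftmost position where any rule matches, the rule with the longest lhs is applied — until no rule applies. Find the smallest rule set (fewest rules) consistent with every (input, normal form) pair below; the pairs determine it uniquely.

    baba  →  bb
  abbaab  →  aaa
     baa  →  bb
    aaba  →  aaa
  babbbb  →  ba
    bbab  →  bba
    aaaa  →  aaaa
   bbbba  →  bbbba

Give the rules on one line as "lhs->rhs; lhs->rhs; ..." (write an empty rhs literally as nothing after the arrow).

  | baba => baa => bb
  | abbaab => abaab => aaab => aaa
  | baa => bb
  | aaba => aaa

ab->a; baa->bb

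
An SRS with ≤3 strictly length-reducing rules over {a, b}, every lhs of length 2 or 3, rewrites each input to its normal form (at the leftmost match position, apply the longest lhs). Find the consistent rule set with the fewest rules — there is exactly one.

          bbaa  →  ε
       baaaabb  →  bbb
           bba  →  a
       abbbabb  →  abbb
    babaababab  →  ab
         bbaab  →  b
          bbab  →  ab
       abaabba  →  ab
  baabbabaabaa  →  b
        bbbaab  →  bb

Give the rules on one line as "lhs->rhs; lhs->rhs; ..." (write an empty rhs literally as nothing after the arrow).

  | bbaa => aa => ε
  | baaaabb => baaabb => baabb => babb => bbb
  | bba => a
  | abbbabb => ababb => abbb

aa->; ba->b; bba->a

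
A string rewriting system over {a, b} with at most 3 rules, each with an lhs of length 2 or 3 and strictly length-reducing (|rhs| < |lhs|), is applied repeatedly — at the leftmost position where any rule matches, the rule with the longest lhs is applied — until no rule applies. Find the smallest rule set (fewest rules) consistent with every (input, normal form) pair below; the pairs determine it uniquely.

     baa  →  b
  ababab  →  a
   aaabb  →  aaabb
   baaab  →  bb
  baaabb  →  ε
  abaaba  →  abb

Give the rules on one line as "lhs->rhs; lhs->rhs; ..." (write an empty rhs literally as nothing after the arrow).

  | baa => ba => b
  | ababab => abbab => abbb => a
  | aaabb
  | baaab => baab => bab => bb

ba->b; bbb->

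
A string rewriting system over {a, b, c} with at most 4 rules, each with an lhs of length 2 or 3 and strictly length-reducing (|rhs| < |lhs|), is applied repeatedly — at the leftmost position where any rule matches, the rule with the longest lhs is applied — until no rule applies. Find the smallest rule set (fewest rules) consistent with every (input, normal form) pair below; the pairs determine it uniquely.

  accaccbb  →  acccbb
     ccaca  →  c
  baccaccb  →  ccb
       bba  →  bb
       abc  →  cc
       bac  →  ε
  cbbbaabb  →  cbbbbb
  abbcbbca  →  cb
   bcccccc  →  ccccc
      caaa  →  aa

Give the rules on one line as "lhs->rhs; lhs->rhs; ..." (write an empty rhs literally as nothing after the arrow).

ab->c; ba->b; bc->; ca->

  | accaccbb => acccbb
  | ccaca => cca => c
  | baccaccb => bccaccb => caccb => ccb
  | bba => bb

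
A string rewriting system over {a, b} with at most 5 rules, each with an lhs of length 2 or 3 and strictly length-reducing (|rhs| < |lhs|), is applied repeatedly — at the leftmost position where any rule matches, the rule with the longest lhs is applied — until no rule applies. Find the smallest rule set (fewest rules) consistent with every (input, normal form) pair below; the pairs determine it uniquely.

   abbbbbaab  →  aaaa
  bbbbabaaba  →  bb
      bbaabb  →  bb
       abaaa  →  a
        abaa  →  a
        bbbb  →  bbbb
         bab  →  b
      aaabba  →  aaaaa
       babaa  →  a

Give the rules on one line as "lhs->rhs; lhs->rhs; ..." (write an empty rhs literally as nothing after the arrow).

ab->a; aba->ab; abb->aa; ba->

  | abbbbbaab => aabbbaab => aaabaab => aaabab => aaabb => aaaa
  | bbbbabaaba => bbbbaaba => bbbaba => bbba => bb
  | bbaabb => babb => bb
  | abaaa => abaa => aba => ab => a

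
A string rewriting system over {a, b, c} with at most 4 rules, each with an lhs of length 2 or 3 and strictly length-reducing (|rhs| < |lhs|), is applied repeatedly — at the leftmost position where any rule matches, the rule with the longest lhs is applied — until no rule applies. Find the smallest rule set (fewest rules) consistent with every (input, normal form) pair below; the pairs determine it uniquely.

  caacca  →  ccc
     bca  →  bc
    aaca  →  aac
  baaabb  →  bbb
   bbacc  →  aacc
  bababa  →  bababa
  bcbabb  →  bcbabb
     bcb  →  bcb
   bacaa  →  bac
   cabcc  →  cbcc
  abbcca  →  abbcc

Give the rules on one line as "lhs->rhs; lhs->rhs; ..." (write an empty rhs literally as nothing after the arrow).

aaa->; bba->aa; ca->c

  | caacca => cacca => ccca => ccc
  | bca => bc
  | aaca => aac
  | baaabb => bbb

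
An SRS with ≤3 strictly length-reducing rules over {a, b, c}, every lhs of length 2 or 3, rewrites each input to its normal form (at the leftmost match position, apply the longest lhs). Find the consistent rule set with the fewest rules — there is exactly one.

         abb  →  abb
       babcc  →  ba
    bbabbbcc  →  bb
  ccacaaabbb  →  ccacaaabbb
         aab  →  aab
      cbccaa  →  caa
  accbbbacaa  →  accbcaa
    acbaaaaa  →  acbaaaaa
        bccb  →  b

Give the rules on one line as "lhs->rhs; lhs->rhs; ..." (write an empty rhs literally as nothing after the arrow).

bba->; bcc->

  | abb
  | babcc => ba
  | bbabbbcc => bbbcc => bb
  | ccacaaabbb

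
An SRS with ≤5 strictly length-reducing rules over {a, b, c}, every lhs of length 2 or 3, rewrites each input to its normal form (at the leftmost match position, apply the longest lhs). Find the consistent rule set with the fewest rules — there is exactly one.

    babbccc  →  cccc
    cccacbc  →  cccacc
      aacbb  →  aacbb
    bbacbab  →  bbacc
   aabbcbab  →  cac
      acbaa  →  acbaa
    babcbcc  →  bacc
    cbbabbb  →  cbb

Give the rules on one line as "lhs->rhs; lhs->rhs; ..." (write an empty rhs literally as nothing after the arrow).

ab->c; bbc->; bc->c; ccb->ba

  | babbccc => bcbccc => cbccc => cccc
  | cccacbc => cccacc
  | aacbb
  | bbacbab => bbacbc => bbacc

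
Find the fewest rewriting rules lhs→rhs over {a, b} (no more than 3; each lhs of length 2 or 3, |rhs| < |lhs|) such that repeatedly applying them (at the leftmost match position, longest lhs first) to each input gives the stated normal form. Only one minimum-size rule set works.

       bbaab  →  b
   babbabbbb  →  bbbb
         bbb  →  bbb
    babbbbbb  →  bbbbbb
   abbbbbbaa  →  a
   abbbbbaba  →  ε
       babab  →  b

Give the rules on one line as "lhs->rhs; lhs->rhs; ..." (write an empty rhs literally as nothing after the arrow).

ab->b; ba->; bba->ba

  | bbaab => baab => ab => b
  | babbabbbb => bbabbbb => babbbb => bbbb
  | bbb
  | babbbbbb => bbbbbb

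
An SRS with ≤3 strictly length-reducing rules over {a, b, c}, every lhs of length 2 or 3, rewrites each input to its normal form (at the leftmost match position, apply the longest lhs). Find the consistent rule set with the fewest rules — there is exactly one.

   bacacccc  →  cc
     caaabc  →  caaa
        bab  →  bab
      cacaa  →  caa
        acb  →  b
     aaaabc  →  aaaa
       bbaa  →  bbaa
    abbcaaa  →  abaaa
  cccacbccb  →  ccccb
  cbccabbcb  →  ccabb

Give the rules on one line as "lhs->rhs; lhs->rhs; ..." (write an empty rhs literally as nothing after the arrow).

  | bacacccc => bacccc => bccc => cc
  | caaabc => caaa
  | bab
  | cacaa => caa

ac->; bc->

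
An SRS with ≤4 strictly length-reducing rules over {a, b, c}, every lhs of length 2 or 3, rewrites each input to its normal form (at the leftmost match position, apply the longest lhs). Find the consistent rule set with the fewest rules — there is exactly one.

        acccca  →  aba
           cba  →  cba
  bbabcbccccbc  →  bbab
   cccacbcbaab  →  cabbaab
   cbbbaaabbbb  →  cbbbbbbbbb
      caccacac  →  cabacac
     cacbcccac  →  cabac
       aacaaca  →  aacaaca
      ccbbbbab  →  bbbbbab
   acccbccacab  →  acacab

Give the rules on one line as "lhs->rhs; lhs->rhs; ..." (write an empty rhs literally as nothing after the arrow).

aaa->bb; bc->c; cc->b

  | acccca => abcca => acca => aba
  | cba
  | bbabcbccccbc => bbacbccccbc => bbacccccbc => bbabcccbc => bbacccbc => bbabcbc => bbacbc => bbacc => bbab
  | cccacbcbaab => bcacbcbaab => cacbcbaab => caccbaab => cabbaab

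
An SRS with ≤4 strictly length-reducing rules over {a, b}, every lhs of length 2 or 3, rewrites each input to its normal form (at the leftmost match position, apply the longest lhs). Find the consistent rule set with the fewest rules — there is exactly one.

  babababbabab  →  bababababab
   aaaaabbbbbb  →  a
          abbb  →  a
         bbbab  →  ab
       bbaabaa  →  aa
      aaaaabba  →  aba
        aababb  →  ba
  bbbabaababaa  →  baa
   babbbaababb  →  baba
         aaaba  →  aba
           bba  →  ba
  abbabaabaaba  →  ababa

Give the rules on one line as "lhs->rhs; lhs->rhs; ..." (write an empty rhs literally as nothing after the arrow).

  | babababbabab => bababababab
  | aaaaabbbbbb => aaabbbbbbb => abbbbbbbb => abbbbb => abb => a
  | abbb => a
  | bbbab => ab

aab->bb; bb->; bba->ba; bbb->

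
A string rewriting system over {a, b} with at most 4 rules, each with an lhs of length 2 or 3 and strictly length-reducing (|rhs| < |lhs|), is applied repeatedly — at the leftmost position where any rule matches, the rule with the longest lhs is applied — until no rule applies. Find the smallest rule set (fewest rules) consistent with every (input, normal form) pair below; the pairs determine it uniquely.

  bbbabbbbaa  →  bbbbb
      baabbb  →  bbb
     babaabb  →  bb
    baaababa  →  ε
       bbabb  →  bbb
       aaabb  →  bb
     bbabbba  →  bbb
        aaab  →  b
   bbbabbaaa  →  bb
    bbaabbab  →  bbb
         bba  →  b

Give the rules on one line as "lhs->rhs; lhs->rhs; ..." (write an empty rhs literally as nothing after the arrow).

  | bbbabbbbaa => bbbbbbaa => bbbbb
  | baabbb => bbb
  | babaabb => baabb => bb
  | baaababa => ababa => baba => ba => ε

ab->b; ba->; baa->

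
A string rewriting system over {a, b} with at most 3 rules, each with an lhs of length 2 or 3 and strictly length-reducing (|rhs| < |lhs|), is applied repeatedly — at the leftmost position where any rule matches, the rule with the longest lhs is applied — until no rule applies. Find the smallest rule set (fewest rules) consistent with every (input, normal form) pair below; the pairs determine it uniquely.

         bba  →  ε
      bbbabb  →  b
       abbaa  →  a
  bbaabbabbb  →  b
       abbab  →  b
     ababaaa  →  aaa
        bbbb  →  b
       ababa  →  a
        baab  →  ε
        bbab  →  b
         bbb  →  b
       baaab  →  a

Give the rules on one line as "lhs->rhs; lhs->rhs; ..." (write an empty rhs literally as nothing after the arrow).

  | bba => ba => ε
  | bbbabb => bbabb => babb => bb => b
  | abbaa => baa => a
  | bbaabbabbb => baabbabbb => abbabbb => babbb => bbb => bb => b

ab->; ba->; bb->b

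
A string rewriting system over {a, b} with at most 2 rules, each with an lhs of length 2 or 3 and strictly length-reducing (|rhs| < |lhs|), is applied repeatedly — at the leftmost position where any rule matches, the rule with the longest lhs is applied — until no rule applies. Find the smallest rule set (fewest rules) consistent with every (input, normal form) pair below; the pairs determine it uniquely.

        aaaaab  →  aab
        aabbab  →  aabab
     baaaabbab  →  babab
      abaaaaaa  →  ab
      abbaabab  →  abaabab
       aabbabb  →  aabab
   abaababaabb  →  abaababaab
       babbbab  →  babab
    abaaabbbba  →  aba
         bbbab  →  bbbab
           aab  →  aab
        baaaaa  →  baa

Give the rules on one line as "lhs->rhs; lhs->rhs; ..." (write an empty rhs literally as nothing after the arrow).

  | aaaaab => aab
  | aabbab => aabab
  | baaaabbab => babbab => babab
  | abaaaaaa => abaaa => ab

aaa->; abb->ab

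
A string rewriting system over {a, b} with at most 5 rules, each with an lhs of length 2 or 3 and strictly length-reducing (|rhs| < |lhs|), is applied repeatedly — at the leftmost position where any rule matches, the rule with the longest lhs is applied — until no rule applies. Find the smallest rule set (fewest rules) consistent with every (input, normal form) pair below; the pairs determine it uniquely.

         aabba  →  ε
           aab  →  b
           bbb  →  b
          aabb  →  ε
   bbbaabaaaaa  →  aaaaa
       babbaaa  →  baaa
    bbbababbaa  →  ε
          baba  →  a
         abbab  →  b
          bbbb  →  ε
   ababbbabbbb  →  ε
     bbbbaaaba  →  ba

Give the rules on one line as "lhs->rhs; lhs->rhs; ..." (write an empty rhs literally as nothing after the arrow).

ab->b; bab->; bb->; bba->bb

  | aabba => abba => bba => bb => ε
  | aab => ab => b
  | bbb => b
  | aabb => abb => bb => ε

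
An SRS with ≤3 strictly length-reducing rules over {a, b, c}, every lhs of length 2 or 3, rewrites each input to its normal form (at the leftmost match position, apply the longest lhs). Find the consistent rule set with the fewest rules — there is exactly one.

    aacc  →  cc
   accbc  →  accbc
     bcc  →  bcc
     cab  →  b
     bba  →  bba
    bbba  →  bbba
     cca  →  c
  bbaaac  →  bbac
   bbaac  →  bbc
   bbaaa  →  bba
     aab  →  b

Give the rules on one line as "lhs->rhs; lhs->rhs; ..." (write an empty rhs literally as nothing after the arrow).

  | aacc => cc
  | accbc
  | bcc
  | cab => b

aa->; ca->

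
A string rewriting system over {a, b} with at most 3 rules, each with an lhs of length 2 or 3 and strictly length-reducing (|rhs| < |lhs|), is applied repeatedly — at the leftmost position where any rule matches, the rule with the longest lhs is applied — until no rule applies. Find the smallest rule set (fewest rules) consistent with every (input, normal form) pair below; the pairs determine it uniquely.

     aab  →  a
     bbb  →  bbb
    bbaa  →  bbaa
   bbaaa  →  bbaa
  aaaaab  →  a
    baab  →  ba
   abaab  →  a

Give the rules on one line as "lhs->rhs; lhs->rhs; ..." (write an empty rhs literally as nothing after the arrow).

aaa->aa; ab->

  | aab => a
  | bbb
  | bbaa
  | bbaaa => bbaa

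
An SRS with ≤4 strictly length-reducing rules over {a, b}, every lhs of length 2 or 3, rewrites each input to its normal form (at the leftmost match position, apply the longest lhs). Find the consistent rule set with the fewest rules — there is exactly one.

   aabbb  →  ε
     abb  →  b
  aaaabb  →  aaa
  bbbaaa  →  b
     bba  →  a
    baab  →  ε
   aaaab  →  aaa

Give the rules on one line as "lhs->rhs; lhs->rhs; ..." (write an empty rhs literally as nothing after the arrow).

ab->; abb->ba; ba->b; bb->

  | aabbb => abab => ab => ε
  | abb => ba => b
  | aaaabb => aaaba => aaa
  | bbbaaa => baaa => baa => ba => b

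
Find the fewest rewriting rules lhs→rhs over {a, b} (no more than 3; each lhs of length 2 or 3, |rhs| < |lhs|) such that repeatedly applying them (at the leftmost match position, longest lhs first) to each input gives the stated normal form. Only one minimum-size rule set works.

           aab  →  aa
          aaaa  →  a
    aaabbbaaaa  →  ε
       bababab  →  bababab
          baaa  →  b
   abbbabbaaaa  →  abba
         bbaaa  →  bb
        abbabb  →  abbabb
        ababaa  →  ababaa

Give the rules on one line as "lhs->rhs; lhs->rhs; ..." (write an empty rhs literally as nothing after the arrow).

aaa->; aab->aa; bbb->aa

  | aab => aa
  | aaaa => a
  | aaabbbaaaa => bbbaaaa => aaaaaa => aaa => ε
  | bababab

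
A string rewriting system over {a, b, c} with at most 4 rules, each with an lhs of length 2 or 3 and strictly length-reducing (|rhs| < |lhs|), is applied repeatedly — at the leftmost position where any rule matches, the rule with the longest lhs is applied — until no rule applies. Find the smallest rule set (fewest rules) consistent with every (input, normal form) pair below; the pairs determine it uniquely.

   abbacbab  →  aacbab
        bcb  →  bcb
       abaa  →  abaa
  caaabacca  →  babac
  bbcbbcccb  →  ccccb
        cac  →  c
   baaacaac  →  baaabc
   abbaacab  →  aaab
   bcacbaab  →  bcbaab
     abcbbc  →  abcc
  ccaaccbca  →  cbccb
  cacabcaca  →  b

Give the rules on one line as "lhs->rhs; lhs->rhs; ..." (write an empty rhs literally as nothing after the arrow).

bb->; ca->; caa->b

  | abbacbab => aacbab
  | bcb
  | abaa
  | caaabacca => babacca => babac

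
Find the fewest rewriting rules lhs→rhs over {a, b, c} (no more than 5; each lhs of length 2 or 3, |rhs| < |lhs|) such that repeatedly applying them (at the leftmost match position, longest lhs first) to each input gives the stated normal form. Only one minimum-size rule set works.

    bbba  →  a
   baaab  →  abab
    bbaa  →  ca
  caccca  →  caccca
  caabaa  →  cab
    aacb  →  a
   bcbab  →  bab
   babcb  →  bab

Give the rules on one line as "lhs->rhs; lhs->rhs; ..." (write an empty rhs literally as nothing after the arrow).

aa->a; baa->ab; bb->c; cb->

  | bbba => cba => a
  | baaab => abab
  | bbaa => caa => ca
  | caccca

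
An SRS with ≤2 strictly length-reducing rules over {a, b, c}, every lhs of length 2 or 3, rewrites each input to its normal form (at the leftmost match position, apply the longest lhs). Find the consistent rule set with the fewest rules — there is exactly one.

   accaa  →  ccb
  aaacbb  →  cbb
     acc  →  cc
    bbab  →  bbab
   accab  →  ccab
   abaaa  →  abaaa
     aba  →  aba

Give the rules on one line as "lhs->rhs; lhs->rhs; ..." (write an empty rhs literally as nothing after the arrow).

ac->c; caa->cb

  | accaa => ccaa => ccb
  | aaacbb => aacbb => acbb => cbb
  | acc => cc
  | bbab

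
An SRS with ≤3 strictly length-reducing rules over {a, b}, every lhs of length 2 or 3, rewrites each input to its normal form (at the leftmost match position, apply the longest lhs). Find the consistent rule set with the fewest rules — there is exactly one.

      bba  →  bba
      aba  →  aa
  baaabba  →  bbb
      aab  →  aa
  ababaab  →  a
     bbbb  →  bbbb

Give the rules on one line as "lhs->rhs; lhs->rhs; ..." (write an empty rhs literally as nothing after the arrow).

aaa->; ab->a; baa->bb

  | bba
  | aba => aa
  | baaabba => bbabba => bbaba => bbaa => bbb
  | aab => aa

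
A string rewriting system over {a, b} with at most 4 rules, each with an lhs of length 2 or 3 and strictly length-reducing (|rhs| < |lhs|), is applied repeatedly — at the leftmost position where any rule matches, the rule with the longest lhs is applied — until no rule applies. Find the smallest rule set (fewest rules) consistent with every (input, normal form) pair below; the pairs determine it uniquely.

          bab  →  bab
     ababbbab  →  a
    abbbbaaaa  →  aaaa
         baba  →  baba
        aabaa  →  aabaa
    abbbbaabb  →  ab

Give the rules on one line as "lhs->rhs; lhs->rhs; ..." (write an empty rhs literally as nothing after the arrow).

  | bab
  | ababbbab => abbbab => bbab => bb => a
  | abbbbaaaa => bbbaaaa => aaaa
  | baba

abb->b; bb->a; bba->b; bbb->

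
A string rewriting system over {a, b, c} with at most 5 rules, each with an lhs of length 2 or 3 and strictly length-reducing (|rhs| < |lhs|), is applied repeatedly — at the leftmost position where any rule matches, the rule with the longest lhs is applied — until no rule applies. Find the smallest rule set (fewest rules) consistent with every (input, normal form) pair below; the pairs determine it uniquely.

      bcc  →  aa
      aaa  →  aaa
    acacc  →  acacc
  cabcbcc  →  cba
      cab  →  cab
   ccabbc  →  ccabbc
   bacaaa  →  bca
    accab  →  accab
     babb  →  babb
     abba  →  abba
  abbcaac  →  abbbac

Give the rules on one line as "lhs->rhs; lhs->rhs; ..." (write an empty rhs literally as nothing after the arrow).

  | bcc => aa
  | aaa
  | acacc
  | cabcbcc => ccbcc => ccaa => cba

aba->c; abc->c; bcc->aa; caa->ba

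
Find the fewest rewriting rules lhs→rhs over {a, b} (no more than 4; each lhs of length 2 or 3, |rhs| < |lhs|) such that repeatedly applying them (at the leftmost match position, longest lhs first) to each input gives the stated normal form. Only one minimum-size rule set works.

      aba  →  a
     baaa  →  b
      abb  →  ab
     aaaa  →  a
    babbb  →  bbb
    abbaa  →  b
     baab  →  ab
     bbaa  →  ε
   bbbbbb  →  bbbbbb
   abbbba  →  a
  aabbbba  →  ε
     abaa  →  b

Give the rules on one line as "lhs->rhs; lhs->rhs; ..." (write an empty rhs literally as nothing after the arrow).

aa->b; aab->aa; abb->ab; ba->

  | aba => a
  | baaa => aa => b
  | abb => ab
  | aaaa => baa => a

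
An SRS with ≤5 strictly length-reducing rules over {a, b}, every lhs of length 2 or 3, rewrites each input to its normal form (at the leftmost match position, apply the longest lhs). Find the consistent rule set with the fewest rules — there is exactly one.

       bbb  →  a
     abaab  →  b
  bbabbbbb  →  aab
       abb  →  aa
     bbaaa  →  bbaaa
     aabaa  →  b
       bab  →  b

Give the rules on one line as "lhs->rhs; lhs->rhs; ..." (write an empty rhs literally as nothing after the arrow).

aba->b; abb->aa; bab->b; bbb->a

  | bbb => a
  | abaab => bab => b
  | bbabbbbb => bbbbbb => abbb => aab
  | abb => aa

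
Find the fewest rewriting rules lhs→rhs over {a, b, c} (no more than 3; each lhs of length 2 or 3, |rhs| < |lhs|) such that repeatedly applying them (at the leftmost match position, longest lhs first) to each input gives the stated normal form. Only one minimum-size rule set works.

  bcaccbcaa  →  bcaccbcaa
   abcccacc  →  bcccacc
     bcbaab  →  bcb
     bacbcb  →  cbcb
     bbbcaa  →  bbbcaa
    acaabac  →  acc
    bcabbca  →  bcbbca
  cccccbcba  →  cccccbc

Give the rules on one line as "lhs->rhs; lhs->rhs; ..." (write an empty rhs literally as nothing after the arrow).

  | bcaccbcaa
  | abcccacc => bcccacc
  | bcbaab => bcab => bcb
  | bacbcb => cbcb

ab->b; ba->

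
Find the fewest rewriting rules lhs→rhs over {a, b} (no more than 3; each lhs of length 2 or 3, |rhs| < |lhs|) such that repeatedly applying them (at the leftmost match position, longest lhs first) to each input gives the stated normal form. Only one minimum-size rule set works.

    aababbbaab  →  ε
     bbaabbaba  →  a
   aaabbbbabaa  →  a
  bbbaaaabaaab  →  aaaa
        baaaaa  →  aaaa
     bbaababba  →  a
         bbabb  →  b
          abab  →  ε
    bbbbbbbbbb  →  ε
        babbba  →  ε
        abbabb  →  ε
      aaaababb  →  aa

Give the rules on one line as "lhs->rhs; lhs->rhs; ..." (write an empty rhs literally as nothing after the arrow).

ab->; ba->; bb->

  | aababbbaab => aabbbaab => abbaab => baab => ab => ε
  | bbaabbaba => aabbaba => ababa => aba => a
  | aaabbbbabaa => aabbbabaa => abbabaa => babaa => baa => a
  | bbbaaaabaaab => baaaabaaab => aaabaaab => aaaaab => aaaa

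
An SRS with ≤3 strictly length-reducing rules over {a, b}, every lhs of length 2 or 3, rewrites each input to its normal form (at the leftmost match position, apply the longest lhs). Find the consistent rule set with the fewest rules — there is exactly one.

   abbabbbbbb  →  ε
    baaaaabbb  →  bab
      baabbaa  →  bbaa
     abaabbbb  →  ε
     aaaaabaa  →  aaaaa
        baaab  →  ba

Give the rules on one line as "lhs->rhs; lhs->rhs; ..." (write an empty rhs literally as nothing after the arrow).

  | abbabbbbbb => abbaabbb => abbbb => aab => ε
  | baaaaabbb => baaabb => bab
  | baabbaa => bbaa
  | abaabbbb => abbbb => aab => ε

aab->; bbb->a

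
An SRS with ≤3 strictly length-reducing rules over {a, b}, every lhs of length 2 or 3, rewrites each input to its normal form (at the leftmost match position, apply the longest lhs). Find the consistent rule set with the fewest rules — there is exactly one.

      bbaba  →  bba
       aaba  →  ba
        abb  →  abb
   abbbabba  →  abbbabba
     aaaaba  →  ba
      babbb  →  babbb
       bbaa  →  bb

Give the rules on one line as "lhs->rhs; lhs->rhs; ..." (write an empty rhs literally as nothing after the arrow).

  | bbaba => bba
  | aaba => ba
  | abb
  | abbbabba

aa->; aba->a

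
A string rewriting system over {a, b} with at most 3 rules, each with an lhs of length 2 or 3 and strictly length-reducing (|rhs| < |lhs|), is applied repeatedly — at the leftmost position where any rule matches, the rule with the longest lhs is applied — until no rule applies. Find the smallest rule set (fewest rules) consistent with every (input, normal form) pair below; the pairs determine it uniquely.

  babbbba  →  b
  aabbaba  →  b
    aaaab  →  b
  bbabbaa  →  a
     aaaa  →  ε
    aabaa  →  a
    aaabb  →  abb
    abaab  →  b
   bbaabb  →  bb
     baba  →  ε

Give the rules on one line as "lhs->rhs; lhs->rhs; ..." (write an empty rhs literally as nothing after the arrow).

aa->; ba->; bbb->b

  | babbbba => bbbba => bba => b
  | aabbaba => bbaba => bba => b
  | aaaab => aab => b
  | bbabbaa => bbbaa => baa => a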